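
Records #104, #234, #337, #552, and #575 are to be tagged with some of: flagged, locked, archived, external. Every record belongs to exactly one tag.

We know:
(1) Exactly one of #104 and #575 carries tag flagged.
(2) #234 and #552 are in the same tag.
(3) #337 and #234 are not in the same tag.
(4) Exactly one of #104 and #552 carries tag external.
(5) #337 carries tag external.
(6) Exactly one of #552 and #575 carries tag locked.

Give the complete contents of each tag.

flagged = {#575}; locked = {#234, #552}; archived = {}; external = {#104, #337}

From (5): #337 ∈ external.
(3): #234 ∉ external.
(2): #552 matches #234: #552 ∉ external.
(4) (exactly one): #104 ∈ external.
(1) (exactly one): #575 ∈ flagged.
(6) (exactly one): #552 ∈ locked.
(2): #234 matches #552: #234 ∉ flagged.
(2): #234 matches #552: #234 ∈ locked.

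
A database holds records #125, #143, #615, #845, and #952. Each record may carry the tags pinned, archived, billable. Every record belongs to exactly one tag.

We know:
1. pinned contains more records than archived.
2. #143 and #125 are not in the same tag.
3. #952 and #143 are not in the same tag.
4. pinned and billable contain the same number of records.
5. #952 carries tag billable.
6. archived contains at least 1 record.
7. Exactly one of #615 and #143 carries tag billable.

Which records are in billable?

billable = {#615, #952}

From (5): #952 ∈ billable.
(3): #143 ∉ billable.
(7) (exactly one): #615 ∈ billable.
Suppose #125 ∈ billable: no assignment then satisfies all the clues, so #125 ∉ billable.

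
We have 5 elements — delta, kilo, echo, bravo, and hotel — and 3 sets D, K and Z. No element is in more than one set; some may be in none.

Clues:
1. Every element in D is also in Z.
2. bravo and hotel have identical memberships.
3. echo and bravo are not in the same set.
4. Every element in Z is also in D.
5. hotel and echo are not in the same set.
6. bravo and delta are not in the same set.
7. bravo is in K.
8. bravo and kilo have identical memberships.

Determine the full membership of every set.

D = {}; K = {bravo, hotel, kilo}; Z = {}

From (7): bravo ∈ K.
(2): hotel matches bravo: hotel ∉ D.
(2): hotel matches bravo: hotel ∈ K.
(3): echo ∉ K.
(6): delta ∉ K.
(8): kilo matches bravo: kilo ∉ D.
(8): kilo matches bravo: kilo ∈ K.
Suppose delta ∈ D: no assignment then satisfies all the clues, so delta ∉ D.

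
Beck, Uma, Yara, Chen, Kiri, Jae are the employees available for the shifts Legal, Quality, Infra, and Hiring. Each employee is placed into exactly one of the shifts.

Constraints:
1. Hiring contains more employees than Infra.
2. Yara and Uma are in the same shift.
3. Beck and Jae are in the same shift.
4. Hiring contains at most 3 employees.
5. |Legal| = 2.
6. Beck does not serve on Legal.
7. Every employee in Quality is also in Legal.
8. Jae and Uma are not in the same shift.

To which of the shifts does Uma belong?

From (6): Beck ∉ Legal.
(3): Jae matches Beck: Jae ∉ Legal.
(7) contrapositive: Beck ∉ Quality.
(7) contrapositive: Jae ∉ Quality.
Suppose Uma ∉ Legal: no assignment then satisfies all the clues, so Uma ∈ Legal.

Uma: Legal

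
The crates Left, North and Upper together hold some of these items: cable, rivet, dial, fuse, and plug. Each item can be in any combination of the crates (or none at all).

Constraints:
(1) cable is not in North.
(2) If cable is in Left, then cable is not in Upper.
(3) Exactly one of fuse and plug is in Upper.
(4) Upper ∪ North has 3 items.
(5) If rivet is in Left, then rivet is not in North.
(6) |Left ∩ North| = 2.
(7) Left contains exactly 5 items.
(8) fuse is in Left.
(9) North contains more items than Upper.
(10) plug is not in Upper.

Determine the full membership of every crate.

Left = {cable, dial, fuse, plug, rivet}; North = {dial, plug}; Upper = {fuse}

From (1): cable ∉ North.
From (8): fuse ∈ Left.
From (10): plug ∉ Upper.
(3) (exactly one): fuse ∈ Upper.
(7): only 5 candidates remain for Left, so all are in.
(2): cable ∉ Upper.
(5): rivet ∉ North.
Suppose rivet ∈ Upper: no assignment then satisfies all the clues, so rivet ∉ Upper.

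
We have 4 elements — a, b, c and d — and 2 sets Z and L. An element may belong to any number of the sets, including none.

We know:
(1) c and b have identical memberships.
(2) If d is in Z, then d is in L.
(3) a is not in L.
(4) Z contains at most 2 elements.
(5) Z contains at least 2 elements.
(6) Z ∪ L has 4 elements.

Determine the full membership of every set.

Z = {a, d}; L = {b, c, d}

From (3): a ∉ L.
Suppose a ∉ Z: no assignment then satisfies all the clues, so a ∈ Z.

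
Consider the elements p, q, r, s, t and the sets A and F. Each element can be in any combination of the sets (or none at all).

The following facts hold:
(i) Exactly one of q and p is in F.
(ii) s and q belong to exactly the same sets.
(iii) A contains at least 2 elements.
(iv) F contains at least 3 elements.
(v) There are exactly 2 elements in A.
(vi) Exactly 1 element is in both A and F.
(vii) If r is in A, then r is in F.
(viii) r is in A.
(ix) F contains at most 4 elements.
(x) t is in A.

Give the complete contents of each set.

A = {r, t}; F = {q, r, s}

From (viii): r ∈ A.
From (x): t ∈ A.
(v): A already has 2, so the rest are out.
(vii): r ∈ F.
Suppose p ∈ F: no assignment then satisfies all the clues, so p ∉ F.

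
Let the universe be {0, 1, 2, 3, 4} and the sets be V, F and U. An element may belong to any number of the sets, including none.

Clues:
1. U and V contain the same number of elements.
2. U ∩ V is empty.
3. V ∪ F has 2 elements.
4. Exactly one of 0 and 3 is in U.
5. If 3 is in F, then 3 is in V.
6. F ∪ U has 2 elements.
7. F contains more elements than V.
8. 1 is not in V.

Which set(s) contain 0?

0: F, U

From (8): 1 ∉ V.
Suppose 0 ∈ V: no assignment then satisfies all the clues, so 0 ∉ V.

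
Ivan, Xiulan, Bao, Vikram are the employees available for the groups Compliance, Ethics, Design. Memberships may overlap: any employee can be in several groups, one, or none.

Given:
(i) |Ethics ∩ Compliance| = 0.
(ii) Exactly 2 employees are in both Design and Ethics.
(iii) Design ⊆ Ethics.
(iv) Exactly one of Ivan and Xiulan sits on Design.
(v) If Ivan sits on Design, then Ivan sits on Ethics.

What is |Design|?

2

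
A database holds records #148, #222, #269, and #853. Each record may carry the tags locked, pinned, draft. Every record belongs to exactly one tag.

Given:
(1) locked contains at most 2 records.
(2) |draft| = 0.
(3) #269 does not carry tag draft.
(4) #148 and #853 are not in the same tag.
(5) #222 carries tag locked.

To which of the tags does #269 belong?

#269: pinned

From (3): #269 ∉ draft.
From (5): #222 ∈ locked.
(2): draft already has 0, so the rest are out.
Suppose #269 ∈ locked: no assignment then satisfies all the clues, so #269 ∉ locked.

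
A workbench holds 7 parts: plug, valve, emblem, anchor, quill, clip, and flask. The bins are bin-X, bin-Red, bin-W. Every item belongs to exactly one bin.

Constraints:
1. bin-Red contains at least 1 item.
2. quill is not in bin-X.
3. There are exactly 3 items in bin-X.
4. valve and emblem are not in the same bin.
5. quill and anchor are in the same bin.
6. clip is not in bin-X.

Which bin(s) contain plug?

From (2): quill ∉ bin-X.
From (6): clip ∉ bin-X.
(5): anchor matches quill: anchor ∉ bin-X.
Suppose plug ∉ bin-X: no assignment then satisfies all the clues, so plug ∈ bin-X.

plug: bin-X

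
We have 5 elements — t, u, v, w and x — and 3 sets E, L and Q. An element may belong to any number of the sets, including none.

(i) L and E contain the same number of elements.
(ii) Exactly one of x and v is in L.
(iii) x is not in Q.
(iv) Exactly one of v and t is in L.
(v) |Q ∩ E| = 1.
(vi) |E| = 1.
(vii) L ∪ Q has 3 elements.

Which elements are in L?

L = {v}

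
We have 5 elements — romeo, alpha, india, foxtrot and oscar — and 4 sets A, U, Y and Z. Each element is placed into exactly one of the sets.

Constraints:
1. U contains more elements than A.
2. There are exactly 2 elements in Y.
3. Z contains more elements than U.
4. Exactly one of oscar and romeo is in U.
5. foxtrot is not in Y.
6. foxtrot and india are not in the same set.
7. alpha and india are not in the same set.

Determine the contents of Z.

Z = {alpha, foxtrot}

From (5): foxtrot ∉ Y.
Suppose romeo ∈ Z: no assignment then satisfies all the clues, so romeo ∉ Z.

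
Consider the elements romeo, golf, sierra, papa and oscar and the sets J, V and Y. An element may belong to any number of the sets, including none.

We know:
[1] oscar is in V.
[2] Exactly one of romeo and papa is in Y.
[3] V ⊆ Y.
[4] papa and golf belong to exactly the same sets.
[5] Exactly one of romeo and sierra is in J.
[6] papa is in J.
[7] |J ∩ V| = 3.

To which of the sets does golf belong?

golf: J, V, Y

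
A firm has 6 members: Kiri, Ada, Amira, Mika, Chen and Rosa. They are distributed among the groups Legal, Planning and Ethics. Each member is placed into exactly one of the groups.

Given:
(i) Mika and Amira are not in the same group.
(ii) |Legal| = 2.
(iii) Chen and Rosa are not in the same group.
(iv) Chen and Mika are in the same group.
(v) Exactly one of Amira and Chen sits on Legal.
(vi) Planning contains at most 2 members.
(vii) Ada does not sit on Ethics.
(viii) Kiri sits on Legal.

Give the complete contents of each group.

Legal = {Amira, Kiri}; Planning = {Ada, Rosa}; Ethics = {Chen, Mika}

From (vii): Ada ∉ Ethics.
From (viii): Kiri ∈ Legal.
Suppose Ada ∈ Legal: no assignment then satisfies all the clues, so Ada ∉ Legal.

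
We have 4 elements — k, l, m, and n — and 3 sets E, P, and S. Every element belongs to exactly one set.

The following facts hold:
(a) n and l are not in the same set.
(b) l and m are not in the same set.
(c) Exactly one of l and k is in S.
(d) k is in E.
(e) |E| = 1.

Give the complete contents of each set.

From (d): k ∈ E.
(c) (exactly one): l ∈ S.
(e): E already has 1, so the rest are out.
(a): n ∉ S.
(b): m ∉ S.
Only one set left: m ∈ P.
Only one set left: n ∈ P.

E = {k}; P = {m, n}; S = {l}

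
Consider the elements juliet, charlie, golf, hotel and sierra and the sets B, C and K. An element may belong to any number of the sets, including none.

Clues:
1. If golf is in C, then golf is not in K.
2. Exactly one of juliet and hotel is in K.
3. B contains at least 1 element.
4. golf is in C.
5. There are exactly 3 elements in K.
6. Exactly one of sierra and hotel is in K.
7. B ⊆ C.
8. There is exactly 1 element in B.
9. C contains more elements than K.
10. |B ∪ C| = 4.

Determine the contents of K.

K = {charlie, juliet, sierra}

From (4): golf ∈ C.
(1): golf ∉ K.
Suppose juliet ∉ K: no assignment then satisfies all the clues, so juliet ∈ K.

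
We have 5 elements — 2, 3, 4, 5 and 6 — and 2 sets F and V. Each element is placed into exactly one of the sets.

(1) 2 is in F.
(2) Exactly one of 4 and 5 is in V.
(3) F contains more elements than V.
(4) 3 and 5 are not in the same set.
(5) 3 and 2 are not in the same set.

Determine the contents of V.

V = {3, 4}

From (1): 2 ∈ F.
(5): 3 ∉ F.
Only one set left: 3 ∈ V.
(4): 5 ∉ V.
Only one set left: 5 ∈ F.
(2) (exactly one): 4 ∈ V.
Suppose 6 ∈ V: no assignment then satisfies all the clues, so 6 ∉ V.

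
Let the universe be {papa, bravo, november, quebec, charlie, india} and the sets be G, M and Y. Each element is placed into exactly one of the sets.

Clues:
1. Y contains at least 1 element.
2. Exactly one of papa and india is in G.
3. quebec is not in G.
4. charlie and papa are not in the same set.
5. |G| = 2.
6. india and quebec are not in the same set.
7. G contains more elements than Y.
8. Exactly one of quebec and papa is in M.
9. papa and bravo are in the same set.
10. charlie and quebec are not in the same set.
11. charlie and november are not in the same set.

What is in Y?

From (3): quebec ∉ G.
Suppose papa ∈ Y: no assignment then satisfies all the clues, so papa ∉ Y.

Y = {quebec}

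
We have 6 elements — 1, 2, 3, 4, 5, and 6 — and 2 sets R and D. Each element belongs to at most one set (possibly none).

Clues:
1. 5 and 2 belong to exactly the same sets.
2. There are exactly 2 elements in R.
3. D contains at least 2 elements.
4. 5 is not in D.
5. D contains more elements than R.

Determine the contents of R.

R = {2, 5}

From (4): 5 ∉ D.
(1): 2 matches 5: 2 ∉ D.
Suppose 1 ∈ R: no assignment then satisfies all the clues, so 1 ∉ R.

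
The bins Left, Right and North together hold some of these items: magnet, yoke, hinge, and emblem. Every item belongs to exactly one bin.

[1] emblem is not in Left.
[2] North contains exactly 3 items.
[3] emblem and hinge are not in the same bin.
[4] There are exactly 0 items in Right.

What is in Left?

From (1): emblem ∉ Left.
(4): Right already has 0, so the rest are out.
Only one bin left: emblem ∈ North.
(3): hinge ∉ North.
Only one bin left: hinge ∈ Left.
(2): only 3 candidates remain for North, so all are in.

Left = {hinge}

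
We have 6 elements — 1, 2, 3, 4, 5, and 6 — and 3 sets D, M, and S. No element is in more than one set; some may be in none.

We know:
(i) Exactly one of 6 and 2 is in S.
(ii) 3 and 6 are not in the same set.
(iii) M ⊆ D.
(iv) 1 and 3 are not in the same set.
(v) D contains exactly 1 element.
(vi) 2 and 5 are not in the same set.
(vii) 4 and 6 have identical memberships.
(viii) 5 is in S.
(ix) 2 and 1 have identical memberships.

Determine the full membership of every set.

D = {3}; M = {}; S = {4, 5, 6}

From (viii): 5 ∈ S.
(vi): 2 ∉ S.
(ix): 1 matches 2: 1 ∉ S.
(i) (exactly one): 6 ∈ S.
(ii): 3 ∉ S.
(vii): 4 matches 6: 4 ∉ D.
(vii): 4 matches 6: 4 ∉ M.
(vii): 4 matches 6: 4 ∈ S.
Suppose 1 ∈ D: no assignment then satisfies all the clues, so 1 ∉ D.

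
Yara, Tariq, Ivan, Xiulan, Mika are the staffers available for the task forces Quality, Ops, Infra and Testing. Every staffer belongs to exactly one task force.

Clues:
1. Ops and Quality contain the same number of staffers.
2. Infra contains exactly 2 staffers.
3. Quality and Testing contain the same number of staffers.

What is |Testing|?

1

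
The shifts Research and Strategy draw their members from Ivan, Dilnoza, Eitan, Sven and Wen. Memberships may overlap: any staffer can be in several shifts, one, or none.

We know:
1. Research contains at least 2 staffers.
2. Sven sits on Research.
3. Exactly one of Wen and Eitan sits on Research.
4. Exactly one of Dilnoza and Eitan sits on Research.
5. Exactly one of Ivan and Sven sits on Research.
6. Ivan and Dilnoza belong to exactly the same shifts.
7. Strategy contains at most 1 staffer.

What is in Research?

Research = {Eitan, Sven}

From (2): Sven ∈ Research.
(5) (exactly one): Ivan ∉ Research.
(6): Dilnoza matches Ivan: Dilnoza ∉ Research.
(4) (exactly one): Eitan ∈ Research.
(3) (exactly one): Wen ∉ Research.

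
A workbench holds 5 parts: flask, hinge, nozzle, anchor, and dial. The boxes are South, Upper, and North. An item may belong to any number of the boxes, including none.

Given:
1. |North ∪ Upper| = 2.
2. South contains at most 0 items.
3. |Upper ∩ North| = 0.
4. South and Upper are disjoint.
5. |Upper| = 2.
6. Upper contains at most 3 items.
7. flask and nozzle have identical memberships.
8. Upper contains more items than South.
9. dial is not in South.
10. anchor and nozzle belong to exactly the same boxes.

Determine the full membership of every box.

South = {}; Upper = {dial, hinge}; North = {}

From (9): dial ∉ South.
(2): South already has 0, so the rest are out.
Suppose flask ∈ Upper: no assignment then satisfies all the clues, so flask ∉ Upper.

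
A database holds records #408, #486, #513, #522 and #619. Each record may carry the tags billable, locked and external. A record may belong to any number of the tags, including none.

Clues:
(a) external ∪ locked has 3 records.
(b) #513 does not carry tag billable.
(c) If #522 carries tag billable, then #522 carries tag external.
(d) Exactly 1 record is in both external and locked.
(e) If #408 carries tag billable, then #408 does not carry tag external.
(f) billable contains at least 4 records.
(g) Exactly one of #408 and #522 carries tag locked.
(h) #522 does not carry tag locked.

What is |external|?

2

From (b): #513 ∉ billable.
From (h): #522 ∉ locked.
(f): only 4 candidates remain for billable, so all are in.
(g) (exactly one): #408 ∈ locked.
(c): #522 ∈ external.
(e): #408 ∉ external.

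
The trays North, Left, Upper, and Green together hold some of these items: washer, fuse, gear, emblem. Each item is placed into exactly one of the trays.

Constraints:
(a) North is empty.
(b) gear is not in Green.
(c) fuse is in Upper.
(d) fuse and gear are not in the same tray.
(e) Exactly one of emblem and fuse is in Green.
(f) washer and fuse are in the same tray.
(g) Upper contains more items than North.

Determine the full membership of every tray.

North = {}; Left = {gear}; Upper = {fuse, washer}; Green = {emblem}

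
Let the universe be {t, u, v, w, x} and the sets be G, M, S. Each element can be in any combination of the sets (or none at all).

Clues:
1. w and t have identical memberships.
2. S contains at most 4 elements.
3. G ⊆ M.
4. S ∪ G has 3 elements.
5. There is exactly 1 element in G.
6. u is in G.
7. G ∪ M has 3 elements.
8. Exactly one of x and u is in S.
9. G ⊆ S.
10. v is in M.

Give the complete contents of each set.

From (6): u ∈ G.
From (10): v ∈ M.
(3) with u ∈ G: u ∈ M.
(5): G already has 1, so the rest are out.
(9) with u ∈ G: u ∈ S.
(8) (exactly one): x ∉ S.
Suppose t ∈ M: no assignment then satisfies all the clues, so t ∉ M.

G = {u}; M = {u, v, x}; S = {t, u, w}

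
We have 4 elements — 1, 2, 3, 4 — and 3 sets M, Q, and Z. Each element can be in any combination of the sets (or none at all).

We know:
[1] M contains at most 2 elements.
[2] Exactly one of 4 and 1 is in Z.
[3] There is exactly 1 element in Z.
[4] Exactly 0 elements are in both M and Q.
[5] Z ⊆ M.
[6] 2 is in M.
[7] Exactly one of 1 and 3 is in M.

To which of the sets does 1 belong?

1: M, Z

From (6): 2 ∈ M.
Suppose 1 ∉ M: no assignment then satisfies all the clues, so 1 ∈ M.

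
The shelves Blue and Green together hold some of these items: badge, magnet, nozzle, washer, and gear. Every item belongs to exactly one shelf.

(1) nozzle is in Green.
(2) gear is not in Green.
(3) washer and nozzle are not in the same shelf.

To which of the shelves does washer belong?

washer: Blue

From (1): nozzle ∈ Green.
From (2): gear ∉ Green.
(3): washer ∉ Green.
Only one shelf left: washer ∈ Blue.
Only one shelf left: gear ∈ Blue.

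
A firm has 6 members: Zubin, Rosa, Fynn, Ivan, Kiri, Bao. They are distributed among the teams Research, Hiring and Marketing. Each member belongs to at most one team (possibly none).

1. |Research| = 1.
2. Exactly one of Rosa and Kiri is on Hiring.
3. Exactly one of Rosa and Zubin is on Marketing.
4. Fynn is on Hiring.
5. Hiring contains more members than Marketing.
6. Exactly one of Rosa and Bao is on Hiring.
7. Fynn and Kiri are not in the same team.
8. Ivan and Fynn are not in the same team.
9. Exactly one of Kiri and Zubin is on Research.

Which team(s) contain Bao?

Bao: none

From (4): Fynn ∈ Hiring.
(7): Kiri ∉ Hiring.
(8): Ivan ∉ Hiring.
(2) (exactly one): Rosa ∈ Hiring.
(3) (exactly one): Zubin ∈ Marketing.
(6) (exactly one): Bao ∉ Hiring.
(9) (exactly one): Kiri ∈ Research.
(1): Research already has 1, so the rest are out.
Suppose Bao ∈ Marketing: no assignment then satisfies all the clues, so Bao ∉ Marketing.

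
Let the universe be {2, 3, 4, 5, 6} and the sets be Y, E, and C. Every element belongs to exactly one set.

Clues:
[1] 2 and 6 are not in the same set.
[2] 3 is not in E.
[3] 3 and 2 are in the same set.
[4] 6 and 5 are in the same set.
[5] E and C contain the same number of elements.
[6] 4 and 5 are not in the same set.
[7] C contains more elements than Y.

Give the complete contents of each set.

Y = {4}; E = {5, 6}; C = {2, 3}

From (2): 3 ∉ E.
(3): 2 matches 3: 2 ∉ E.
Suppose 2 ∈ Y: no assignment then satisfies all the clues, so 2 ∉ Y.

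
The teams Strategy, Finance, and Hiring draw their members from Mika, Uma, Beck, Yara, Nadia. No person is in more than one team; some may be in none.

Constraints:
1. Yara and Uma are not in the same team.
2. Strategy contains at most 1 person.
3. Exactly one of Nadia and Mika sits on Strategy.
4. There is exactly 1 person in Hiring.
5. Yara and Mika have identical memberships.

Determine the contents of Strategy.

Strategy = {Nadia}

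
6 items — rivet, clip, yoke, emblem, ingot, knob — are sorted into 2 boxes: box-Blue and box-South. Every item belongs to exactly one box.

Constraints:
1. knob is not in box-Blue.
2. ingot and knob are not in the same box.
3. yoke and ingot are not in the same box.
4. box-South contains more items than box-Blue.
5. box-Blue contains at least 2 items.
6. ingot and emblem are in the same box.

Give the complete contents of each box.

box-Blue = {emblem, ingot}; box-South = {clip, knob, rivet, yoke}

From (1): knob ∉ box-Blue.
Only one box left: knob ∈ box-South.
(2): ingot ∉ box-South.
(6): emblem matches ingot: emblem ∉ box-South.
Only one box left: emblem ∈ box-Blue.
Only one box left: ingot ∈ box-Blue.
(3): yoke ∉ box-Blue.
Only one box left: yoke ∈ box-South.
Suppose rivet ∈ box-Blue: no assignment then satisfies all the clues, so rivet ∉ box-Blue.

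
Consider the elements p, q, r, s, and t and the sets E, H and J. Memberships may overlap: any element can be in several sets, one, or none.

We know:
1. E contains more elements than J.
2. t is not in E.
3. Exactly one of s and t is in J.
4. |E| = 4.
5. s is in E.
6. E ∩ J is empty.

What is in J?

J = {t}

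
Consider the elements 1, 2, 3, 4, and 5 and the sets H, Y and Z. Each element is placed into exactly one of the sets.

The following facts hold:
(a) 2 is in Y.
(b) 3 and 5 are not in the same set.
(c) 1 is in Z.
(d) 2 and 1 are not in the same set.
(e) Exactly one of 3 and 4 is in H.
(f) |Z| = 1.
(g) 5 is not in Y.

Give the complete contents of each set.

H = {4, 5}; Y = {2, 3}; Z = {1}

From (a): 2 ∈ Y.
From (c): 1 ∈ Z.
From (g): 5 ∉ Y.
(f): Z already has 1, so the rest are out.
Only one set left: 5 ∈ H.
(b): 3 ∉ H.
(e) (exactly one): 4 ∈ H.
Only one set left: 3 ∈ Y.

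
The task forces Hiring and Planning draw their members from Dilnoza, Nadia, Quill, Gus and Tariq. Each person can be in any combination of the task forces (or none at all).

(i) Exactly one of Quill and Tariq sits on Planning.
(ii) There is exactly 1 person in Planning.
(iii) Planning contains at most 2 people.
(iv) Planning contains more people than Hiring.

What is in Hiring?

Hiring = {}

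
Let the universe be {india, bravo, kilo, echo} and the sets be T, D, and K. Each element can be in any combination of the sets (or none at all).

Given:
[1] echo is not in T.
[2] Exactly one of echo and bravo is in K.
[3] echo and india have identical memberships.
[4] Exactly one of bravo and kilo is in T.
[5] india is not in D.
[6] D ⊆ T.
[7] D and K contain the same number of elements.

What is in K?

K = {bravo}

From (1): echo ∉ T.
From (5): india ∉ D.
(3): india matches echo: india ∉ T.
(3): echo matches india: echo ∉ D.
Suppose india ∈ K: no assignment then satisfies all the clues, so india ∉ K.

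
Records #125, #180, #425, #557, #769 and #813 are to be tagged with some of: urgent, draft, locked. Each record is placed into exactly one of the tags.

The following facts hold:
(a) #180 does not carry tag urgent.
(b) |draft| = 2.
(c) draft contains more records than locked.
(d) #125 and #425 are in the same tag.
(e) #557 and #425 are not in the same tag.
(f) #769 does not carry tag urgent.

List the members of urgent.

urgent = {#125, #425, #813}

From (a): #180 ∉ urgent.
From (f): #769 ∉ urgent.
Suppose #125 ∉ urgent: no assignment then satisfies all the clues, so #125 ∈ urgent.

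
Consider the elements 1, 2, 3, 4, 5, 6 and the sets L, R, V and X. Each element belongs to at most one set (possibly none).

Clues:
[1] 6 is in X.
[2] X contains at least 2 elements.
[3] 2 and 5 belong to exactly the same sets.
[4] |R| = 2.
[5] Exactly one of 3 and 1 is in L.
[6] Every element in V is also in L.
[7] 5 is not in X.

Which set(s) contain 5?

5: R

From (1): 6 ∈ X.
From (7): 5 ∉ X.
(3): 2 matches 5: 2 ∉ X.
Suppose 5 ∈ L: no assignment then satisfies all the clues, so 5 ∉ L.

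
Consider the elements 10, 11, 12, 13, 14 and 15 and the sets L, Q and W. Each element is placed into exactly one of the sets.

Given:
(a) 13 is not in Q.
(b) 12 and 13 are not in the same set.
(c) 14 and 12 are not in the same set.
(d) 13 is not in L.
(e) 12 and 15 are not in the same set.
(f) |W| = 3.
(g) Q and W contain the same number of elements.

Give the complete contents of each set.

L = {}; Q = {10, 11, 12}; W = {13, 14, 15}

From (a): 13 ∉ Q.
From (d): 13 ∉ L.
Only one set left: 13 ∈ W.
(b): 12 ∉ W.
Suppose 10 ∈ L: no assignment then satisfies all the clues, so 10 ∉ L.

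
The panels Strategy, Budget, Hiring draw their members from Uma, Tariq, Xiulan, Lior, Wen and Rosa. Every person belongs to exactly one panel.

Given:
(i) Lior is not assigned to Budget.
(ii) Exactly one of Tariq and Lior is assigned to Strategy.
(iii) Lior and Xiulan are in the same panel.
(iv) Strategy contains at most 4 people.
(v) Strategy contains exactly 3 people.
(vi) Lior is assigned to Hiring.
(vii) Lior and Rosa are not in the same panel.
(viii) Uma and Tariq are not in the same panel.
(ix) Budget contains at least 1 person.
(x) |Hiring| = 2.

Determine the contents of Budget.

From (i): Lior ∉ Budget.
From (vi): Lior ∈ Hiring.
(ii) (exactly one): Tariq ∈ Strategy.
(iii): Xiulan matches Lior: Xiulan ∉ Strategy.
(iii): Xiulan matches Lior: Xiulan ∉ Budget.
(iii): Xiulan matches Lior: Xiulan ∈ Hiring.
(vii): Rosa ∉ Hiring.
(viii): Uma ∉ Strategy.
(x): Hiring already has 2, so the rest are out.
Only one panel left: Uma ∈ Budget.
(v): only 3 candidates remain for Strategy, so all are in.

Budget = {Uma}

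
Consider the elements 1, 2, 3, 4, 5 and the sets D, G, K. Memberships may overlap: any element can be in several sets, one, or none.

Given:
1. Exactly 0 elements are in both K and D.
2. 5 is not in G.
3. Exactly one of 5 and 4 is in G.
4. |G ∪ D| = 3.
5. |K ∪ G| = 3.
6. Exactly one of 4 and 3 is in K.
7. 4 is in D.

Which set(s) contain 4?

4: D, G

From (2): 5 ∉ G.
From (7): 4 ∈ D.
(3) (exactly one): 4 ∈ G.
Suppose 4 ∈ K: no assignment then satisfies all the clues, so 4 ∉ K.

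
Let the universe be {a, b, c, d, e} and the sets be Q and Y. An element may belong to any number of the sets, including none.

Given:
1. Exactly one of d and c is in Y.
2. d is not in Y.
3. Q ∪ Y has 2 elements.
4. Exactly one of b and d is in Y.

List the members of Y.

Y = {b, c}

From (2): d ∉ Y.
(1) (exactly one): c ∈ Y.
(4) (exactly one): b ∈ Y.
Suppose a ∈ Y: no assignment then satisfies all the clues, so a ∉ Y.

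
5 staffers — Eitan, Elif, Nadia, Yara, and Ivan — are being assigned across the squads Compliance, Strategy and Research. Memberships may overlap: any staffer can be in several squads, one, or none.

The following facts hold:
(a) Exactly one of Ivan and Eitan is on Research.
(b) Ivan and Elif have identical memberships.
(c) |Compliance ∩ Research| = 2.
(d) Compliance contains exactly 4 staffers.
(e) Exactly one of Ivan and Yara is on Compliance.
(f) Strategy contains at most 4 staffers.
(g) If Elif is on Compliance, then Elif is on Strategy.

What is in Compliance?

Compliance = {Eitan, Elif, Ivan, Nadia}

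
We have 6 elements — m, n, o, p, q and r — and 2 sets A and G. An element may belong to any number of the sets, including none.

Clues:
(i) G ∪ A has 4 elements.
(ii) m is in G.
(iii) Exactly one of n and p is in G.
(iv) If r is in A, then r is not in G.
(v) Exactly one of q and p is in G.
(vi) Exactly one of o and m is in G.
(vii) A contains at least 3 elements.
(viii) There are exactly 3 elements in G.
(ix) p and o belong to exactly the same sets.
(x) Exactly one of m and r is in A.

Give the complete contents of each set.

A = {n, q, r}; G = {m, n, q}

From (ii): m ∈ G.
(vi) (exactly one): o ∉ G.
(ix): p matches o: p ∉ G.
(iii) (exactly one): n ∈ G.
(v) (exactly one): q ∈ G.
(viii): G already has 3, so the rest are out.
Suppose m ∈ A: no assignment then satisfies all the clues, so m ∉ A.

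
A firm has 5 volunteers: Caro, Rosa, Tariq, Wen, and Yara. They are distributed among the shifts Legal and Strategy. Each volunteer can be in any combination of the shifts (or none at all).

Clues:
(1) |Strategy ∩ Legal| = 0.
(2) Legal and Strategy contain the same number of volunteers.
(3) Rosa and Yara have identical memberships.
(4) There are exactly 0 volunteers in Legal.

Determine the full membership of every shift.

Legal = {}; Strategy = {}

(4): Legal already has 0, so the rest are out.
Suppose Caro ∈ Strategy: no assignment then satisfies all the clues, so Caro ∉ Strategy.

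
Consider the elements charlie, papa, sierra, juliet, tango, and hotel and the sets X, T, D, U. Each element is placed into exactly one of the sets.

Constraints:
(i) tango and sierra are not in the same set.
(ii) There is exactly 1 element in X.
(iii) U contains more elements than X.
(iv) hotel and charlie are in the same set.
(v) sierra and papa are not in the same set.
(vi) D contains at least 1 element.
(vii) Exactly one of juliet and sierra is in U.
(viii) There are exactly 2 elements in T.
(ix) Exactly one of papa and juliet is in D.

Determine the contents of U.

U = {juliet, tango}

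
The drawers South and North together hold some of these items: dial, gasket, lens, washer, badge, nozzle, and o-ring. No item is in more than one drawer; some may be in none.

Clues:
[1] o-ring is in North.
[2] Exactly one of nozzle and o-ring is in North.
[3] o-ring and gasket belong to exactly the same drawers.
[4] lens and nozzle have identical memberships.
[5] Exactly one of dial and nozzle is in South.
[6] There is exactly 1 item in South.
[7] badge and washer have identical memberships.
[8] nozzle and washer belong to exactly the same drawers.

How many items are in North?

2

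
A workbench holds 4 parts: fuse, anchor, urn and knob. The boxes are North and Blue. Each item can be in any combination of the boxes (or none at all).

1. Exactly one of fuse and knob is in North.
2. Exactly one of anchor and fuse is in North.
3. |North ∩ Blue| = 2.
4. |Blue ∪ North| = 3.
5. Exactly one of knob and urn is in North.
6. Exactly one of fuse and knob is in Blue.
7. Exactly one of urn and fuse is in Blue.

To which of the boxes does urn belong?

urn: Blue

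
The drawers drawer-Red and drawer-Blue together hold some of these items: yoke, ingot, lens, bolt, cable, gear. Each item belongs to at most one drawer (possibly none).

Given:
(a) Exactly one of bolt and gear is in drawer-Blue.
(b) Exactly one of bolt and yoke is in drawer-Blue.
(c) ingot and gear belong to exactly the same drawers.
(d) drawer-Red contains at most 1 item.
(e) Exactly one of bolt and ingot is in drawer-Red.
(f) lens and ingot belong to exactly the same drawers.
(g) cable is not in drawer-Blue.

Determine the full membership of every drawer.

drawer-Red = {bolt}; drawer-Blue = {gear, ingot, lens, yoke}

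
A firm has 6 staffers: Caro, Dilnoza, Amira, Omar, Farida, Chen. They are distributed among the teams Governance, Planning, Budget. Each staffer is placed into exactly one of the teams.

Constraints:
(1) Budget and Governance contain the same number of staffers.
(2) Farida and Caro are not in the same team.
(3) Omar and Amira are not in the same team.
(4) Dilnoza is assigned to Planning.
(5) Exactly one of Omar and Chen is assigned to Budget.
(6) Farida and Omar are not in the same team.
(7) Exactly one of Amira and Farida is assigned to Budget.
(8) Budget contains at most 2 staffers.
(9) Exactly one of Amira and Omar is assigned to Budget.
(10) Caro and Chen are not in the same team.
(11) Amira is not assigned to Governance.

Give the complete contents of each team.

Governance = {Caro, Omar}; Planning = {Dilnoza, Farida}; Budget = {Amira, Chen}

From (4): Dilnoza ∈ Planning.
From (11): Amira ∉ Governance.
Suppose Caro ∉ Governance: no assignment then satisfies all the clues, so Caro ∈ Governance.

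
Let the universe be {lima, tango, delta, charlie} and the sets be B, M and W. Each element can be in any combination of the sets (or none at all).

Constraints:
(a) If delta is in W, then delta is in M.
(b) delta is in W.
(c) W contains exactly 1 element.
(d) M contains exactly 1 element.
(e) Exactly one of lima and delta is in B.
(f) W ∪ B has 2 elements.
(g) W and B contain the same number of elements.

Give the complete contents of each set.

B = {lima}; M = {delta}; W = {delta}

From (b): delta ∈ W.
(a): delta ∈ M.
(c): W already has 1, so the rest are out.
(d): M already has 1, so the rest are out.
Suppose lima ∉ B: no assignment then satisfies all the clues, so lima ∈ B.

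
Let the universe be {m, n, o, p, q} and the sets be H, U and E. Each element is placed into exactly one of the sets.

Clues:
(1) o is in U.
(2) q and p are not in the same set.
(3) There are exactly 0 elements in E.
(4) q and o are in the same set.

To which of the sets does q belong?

q: U

From (1): o ∈ U.
(3): E already has 0, so the rest are out.
(4): q matches o: q ∉ H.
(4): q matches o: q ∈ U.
(2): p ∉ U.
Only one set left: p ∈ H.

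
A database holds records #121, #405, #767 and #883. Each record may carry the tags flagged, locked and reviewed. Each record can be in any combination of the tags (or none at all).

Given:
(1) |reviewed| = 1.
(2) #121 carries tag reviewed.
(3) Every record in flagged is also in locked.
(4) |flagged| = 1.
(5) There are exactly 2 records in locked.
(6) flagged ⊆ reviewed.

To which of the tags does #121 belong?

From (2): #121 ∈ reviewed.
(1): reviewed already has 1, so the rest are out.
(6) contrapositive: #405 ∉ flagged.
(6) contrapositive: #767 ∉ flagged.
(6) contrapositive: #883 ∉ flagged.
(4): only 1 candidates remain for flagged, so all are in.
(3) with #121 ∈ flagged: #121 ∈ locked.

#121: flagged, locked, reviewed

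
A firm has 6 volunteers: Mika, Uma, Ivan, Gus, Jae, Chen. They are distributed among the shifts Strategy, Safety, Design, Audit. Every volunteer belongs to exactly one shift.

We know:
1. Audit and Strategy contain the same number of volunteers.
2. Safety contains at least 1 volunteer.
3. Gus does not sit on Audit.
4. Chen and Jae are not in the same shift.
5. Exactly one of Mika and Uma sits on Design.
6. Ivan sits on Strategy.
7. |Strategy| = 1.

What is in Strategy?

Strategy = {Ivan}

From (3): Gus ∉ Audit.
From (6): Ivan ∈ Strategy.
(7): Strategy already has 1, so the rest are out.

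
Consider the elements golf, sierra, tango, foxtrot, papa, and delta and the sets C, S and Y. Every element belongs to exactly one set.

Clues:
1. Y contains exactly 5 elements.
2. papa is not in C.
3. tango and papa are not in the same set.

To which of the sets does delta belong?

delta: Y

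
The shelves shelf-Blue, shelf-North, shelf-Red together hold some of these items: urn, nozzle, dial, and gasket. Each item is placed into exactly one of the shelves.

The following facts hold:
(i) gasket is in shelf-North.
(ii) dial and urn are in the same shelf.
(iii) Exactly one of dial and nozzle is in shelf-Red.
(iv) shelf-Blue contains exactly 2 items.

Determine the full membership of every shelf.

shelf-Blue = {dial, urn}; shelf-North = {gasket}; shelf-Red = {nozzle}

From (i): gasket ∈ shelf-North.
Suppose urn ∉ shelf-Blue: no assignment then satisfies all the clues, so urn ∈ shelf-Blue.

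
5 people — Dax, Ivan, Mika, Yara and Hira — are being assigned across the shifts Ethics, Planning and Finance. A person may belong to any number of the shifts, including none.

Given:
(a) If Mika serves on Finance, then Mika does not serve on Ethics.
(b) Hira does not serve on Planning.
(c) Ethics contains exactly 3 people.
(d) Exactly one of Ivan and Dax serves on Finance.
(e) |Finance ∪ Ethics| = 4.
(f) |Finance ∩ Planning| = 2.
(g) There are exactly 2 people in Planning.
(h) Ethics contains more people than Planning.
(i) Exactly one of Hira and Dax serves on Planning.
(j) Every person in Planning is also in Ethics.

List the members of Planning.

From (b): Hira ∉ Planning.
(i) (exactly one): Dax ∈ Planning.
(j) with Dax ∈ Planning: Dax ∈ Ethics.
Suppose Ivan ∈ Planning: no assignment then satisfies all the clues, so Ivan ∉ Planning.

Planning = {Dax, Yara}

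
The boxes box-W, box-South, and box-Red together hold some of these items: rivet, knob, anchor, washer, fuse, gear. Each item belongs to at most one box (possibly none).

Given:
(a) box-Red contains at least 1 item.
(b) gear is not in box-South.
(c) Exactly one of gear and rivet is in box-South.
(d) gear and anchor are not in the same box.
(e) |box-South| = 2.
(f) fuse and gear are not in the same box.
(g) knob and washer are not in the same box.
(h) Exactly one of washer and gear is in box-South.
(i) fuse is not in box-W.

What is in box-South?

box-South = {rivet, washer}

From (b): gear ∉ box-South.
From (i): fuse ∉ box-W.
(c) (exactly one): rivet ∈ box-South.
(h) (exactly one): washer ∈ box-South.
(e): box-South already has 2, so the rest are out.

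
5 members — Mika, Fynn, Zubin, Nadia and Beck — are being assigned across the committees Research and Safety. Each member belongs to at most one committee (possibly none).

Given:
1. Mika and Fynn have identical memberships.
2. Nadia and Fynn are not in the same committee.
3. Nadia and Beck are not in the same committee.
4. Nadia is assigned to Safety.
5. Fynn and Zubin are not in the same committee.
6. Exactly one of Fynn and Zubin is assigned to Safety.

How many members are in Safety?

2

From (4): Nadia ∈ Safety.
(2): Fynn ∉ Safety.
(3): Beck ∉ Safety.
(6) (exactly one): Zubin ∈ Safety.
(1): Mika matches Fynn: Mika ∉ Safety.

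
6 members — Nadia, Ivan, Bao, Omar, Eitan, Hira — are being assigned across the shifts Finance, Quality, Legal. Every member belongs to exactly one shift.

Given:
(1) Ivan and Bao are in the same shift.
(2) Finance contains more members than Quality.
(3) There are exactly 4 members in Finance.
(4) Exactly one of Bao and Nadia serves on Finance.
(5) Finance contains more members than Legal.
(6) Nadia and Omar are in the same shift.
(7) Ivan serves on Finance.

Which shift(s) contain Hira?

From (7): Ivan ∈ Finance.
(1): Bao matches Ivan: Bao ∈ Finance.
(4) (exactly one): Nadia ∉ Finance.
(6): Omar matches Nadia: Omar ∉ Finance.
(3): only 4 candidates remain for Finance, so all are in.

Hira: Finance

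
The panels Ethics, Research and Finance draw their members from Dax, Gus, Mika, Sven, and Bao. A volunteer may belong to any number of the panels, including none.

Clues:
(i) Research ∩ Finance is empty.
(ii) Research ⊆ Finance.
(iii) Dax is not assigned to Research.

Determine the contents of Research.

From (iii): Dax ∉ Research.
Suppose Gus ∈ Research: no assignment then satisfies all the clues, so Gus ∉ Research.

Research = {}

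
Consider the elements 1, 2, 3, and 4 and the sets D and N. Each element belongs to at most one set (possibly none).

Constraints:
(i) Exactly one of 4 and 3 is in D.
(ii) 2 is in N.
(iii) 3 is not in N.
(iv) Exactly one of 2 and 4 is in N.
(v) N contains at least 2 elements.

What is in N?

N = {1, 2}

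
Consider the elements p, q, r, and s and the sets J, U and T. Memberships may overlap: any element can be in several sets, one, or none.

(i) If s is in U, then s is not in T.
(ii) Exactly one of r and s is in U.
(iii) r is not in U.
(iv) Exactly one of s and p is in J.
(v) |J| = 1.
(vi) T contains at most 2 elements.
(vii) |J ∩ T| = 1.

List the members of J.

J = {p}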